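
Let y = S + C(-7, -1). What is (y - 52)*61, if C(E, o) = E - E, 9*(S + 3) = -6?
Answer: -10187/3 ≈ -3395.7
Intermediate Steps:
S = -11/3 (S = -3 + (⅑)*(-6) = -3 - ⅔ = -11/3 ≈ -3.6667)
C(E, o) = 0
y = -11/3 (y = -11/3 + 0 = -11/3 ≈ -3.6667)
(y - 52)*61 = (-11/3 - 52)*61 = -167/3*61 = -10187/3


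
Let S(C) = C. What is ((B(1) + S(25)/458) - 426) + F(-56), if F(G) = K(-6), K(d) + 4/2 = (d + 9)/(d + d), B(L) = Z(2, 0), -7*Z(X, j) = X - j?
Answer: -2747421/6412 ≈ -428.48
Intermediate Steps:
Z(X, j) = -X/7 + j/7 (Z(X, j) = -(X - j)/7 = -X/7 + j/7)
B(L) = -2/7 (B(L) = -⅐*2 + (⅐)*0 = -2/7 + 0 = -2/7)
K(d) = -2 + (9 + d)/(2*d) (K(d) = -2 + (d + 9)/(d + d) = -2 + (9 + d)/((2*d)) = -2 + (1/(2*d))*(9 + d) = -2 + (9 + d)/(2*d))
F(G) = -9/4 (F(G) = (3/2)*(3 - 1*(-6))/(-6) = (3/2)*(-⅙)*(3 + 6) = (3/2)*(-⅙)*9 = -9/4)
((B(1) + S(25)/458) - 426) + F(-56) = ((-2/7 + 25/458) - 426) - 9/4 = (-741/3206 - 426) - 9/4 = -1366497/3206 - 9/4 = -2747421/6412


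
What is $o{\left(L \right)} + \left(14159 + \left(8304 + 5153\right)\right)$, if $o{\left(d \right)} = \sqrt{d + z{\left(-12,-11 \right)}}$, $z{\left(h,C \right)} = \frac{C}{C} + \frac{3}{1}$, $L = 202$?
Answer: $27616 + \sqrt{206} \approx 27630.0$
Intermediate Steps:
$z{\left(h,C \right)} = 4$ ($z{\left(h,C \right)} = 1 + 3 \cdot 1 = 1 + 3 = 4$)
$o{\left(d \right)} = \sqrt{4 + d}$ ($o{\left(d \right)} = \sqrt{d + 4} = \sqrt{4 + d}$)
$o{\left(L \right)} + \left(14159 + \left(8304 + 5153\right)\right) = \sqrt{4 + 202} + \left(14159 + \left(8304 + 5153\right)\right) = \sqrt{206} + \left(14159 + 13457\right) = \sqrt{206} + 27616 = 27616 + \sqrt{206}$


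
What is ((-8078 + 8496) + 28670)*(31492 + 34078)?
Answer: 1907300160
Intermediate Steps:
((-8078 + 8496) + 28670)*(31492 + 34078) = (418 + 28670)*65570 = 29088*65570 = 1907300160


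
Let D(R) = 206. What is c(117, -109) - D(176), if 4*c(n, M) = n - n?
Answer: -206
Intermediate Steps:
c(n, M) = 0 (c(n, M) = (n - n)/4 = (1/4)*0 = 0)
c(117, -109) - D(176) = 0 - 1*206 = 0 - 206 = -206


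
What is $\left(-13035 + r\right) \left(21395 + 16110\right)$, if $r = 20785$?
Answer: $290663750$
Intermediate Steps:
$\left(-13035 + r\right) \left(21395 + 16110\right) = \left(-13035 + 20785\right) \left(21395 + 16110\right) = 7750 \cdot 37505 = 290663750$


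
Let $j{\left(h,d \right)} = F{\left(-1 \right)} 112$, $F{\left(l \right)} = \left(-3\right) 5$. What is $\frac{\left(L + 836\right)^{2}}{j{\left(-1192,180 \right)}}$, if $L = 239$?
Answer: $- \frac{231125}{336} \approx -687.87$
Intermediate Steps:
$F{\left(l \right)} = -15$
$j{\left(h,d \right)} = -1680$ ($j{\left(h,d \right)} = \left(-15\right) 112 = -1680$)
$\frac{\left(L + 836\right)^{2}}{j{\left(-1192,180 \right)}} = \frac{\left(239 + 836\right)^{2}}{-1680} = 1075^{2} \left(- \frac{1}{1680}\right) = 1155625 \left(- \frac{1}{1680}\right) = - \frac{231125}{336}$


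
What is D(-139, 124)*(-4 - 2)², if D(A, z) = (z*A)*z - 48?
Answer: -76943232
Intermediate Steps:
D(A, z) = -48 + A*z² (D(A, z) = (A*z)*z - 48 = A*z² - 48 = -48 + A*z²)
D(-139, 124)*(-4 - 2)² = (-48 - 139*124²)*(-4 - 2)² = (-48 - 139*15376)*(-6)² = (-48 - 2137264)*36 = -2137312*36 = -76943232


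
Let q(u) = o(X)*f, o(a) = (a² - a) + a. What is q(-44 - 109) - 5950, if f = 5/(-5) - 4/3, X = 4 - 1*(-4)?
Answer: -18298/3 ≈ -6099.3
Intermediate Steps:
X = 8 (X = 4 + 4 = 8)
f = -7/3 (f = 5*(-⅕) - 4*⅓ = -1 - 4/3 = -7/3 ≈ -2.3333)
o(a) = a²
q(u) = -448/3 (q(u) = 8²*(-7/3) = 64*(-7/3) = -448/3)
q(-44 - 109) - 5950 = -448/3 - 5950 = -18298/3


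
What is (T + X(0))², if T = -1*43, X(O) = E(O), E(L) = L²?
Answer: 1849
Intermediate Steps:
X(O) = O²
T = -43
(T + X(0))² = (-43 + 0²)² = (-43 + 0)² = (-43)² = 1849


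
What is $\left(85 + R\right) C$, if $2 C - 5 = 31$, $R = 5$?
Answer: $1620$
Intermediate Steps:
$C = 18$ ($C = \frac{5}{2} + \frac{1}{2} \cdot 31 = \frac{5}{2} + \frac{31}{2} = 18$)
$\left(85 + R\right) C = \left(85 + 5\right) 18 = 90 \cdot 18 = 1620$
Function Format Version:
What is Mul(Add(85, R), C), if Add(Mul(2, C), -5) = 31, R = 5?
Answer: 1620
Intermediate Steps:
C = 18 (C = Add(Rational(5, 2), Mul(Rational(1, 2), 31)) = Add(Rational(5, 2), Rational(31, 2)) = 18)
Mul(Add(85, R), C) = Mul(Add(85, 5), 18) = Mul(90, 18) = 1620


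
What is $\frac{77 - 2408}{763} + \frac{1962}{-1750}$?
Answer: $- \frac{398304}{95375} \approx -4.1762$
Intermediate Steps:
$\frac{77 - 2408}{763} + \frac{1962}{-1750} = \left(77 - 2408\right) \frac{1}{763} + 1962 \left(- \frac{1}{1750}\right) = \left(-2331\right) \frac{1}{763} - \frac{981}{875} = - \frac{333}{109} - \frac{981}{875} = - \frac{398304}{95375}$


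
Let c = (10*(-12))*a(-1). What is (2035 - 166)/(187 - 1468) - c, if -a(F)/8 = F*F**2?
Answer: 58471/61 ≈ 958.54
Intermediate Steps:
a(F) = -8*F**3 (a(F) = -8*F*F**2 = -8*F**3)
c = -960 (c = (10*(-12))*(-8*(-1)**3) = -(-960)*(-1) = -120*8 = -960)
(2035 - 166)/(187 - 1468) - c = (2035 - 166)/(187 - 1468) - 1*(-960) = 1869/(-1281) + 960 = 1869*(-1/1281) + 960 = -89/61 + 960 = 58471/61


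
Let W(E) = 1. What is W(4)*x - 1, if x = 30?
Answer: 29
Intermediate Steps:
W(4)*x - 1 = 1*30 - 1 = 30 - 1 = 29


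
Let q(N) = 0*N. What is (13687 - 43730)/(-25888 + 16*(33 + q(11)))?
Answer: 30043/25360 ≈ 1.1847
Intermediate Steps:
q(N) = 0
(13687 - 43730)/(-25888 + 16*(33 + q(11))) = (13687 - 43730)/(-25888 + 16*(33 + 0)) = -30043/(-25888 + 16*33) = -30043/(-25888 + 528) = -30043/(-25360) = -30043*(-1/25360) = 30043/25360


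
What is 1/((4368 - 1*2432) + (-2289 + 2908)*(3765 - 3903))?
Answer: -1/83486 ≈ -1.1978e-5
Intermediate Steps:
1/((4368 - 1*2432) + (-2289 + 2908)*(3765 - 3903)) = 1/((4368 - 2432) + 619*(-138)) = 1/(1936 - 85422) = 1/(-83486) = -1/83486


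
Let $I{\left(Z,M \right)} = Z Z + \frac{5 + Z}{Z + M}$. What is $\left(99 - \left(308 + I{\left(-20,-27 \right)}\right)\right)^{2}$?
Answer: $\frac{820135044}{2209} \approx 3.7127 \cdot 10^{5}$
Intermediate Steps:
$I{\left(Z,M \right)} = Z^{2} + \frac{5 + Z}{M + Z}$
$\left(99 - \left(308 + I{\left(-20,-27 \right)}\right)\right)^{2} = \left(99 - \left(308 + \frac{5 - 20 + \left(-20\right)^{3} - 27 \left(-20\right)^{2}}{-27 - 20}\right)\right)^{2} = \left(99 - \left(308 + \frac{5 - 20 - 8000 - 10800}{-47}\right)\right)^{2} = \left(99 - \left(308 - \frac{5 - 20 - 8000 - 10800}{47}\right)\right)^{2} = \left(99 - \left(308 - - \frac{18815}{47}\right)\right)^{2} = \left(99 - \frac{33291}{47}\right)^{2} = \left(- \frac{28638}{47}\right)^{2} = \frac{820135044}{2209}$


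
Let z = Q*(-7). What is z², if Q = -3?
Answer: 441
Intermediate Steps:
z = 21 (z = -3*(-7) = 21)
z² = 21² = 441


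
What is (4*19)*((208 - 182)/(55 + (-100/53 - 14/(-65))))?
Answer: 6807320/183717 ≈ 37.053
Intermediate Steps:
(4*19)*((208 - 182)/(55 + (-100/53 - 14/(-65)))) = 76*(26/(55 + (-100*1/53 - 14*(-1/65)))) = 76*(26/(55 + (-100/53 + 14/65))) = 76*(26/(55 - 5758/3445)) = 76*(26/(183717/3445)) = 76*(26*(3445/183717)) = 76*(89570/183717) = 6807320/183717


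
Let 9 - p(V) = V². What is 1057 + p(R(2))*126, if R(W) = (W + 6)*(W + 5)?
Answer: -392945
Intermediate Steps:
R(W) = (5 + W)*(6 + W) (R(W) = (6 + W)*(5 + W) = (5 + W)*(6 + W))
p(V) = 9 - V²
1057 + p(R(2))*126 = 1057 + (9 - (30 + 2² + 11*2)²)*126 = 1057 + (9 - (30 + 4 + 22)²)*126 = 1057 + (9 - 1*56²)*126 = 1057 + (9 - 1*3136)*126 = 1057 + (9 - 3136)*126 = 1057 - 3127*126 = 1057 - 394002 = -392945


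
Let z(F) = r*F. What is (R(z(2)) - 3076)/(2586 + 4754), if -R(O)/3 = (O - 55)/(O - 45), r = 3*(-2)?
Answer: -58511/139460 ≈ -0.41955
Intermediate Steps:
r = -6
z(F) = -6*F
R(O) = -3*(-55 + O)/(-45 + O) (R(O) = -3*(O - 55)/(O - 45) = -3*(-55 + O)/(-45 + O))
(R(z(2)) - 3076)/(2586 + 4754) = (3*(55 - (-6)*2)/(-45 - 6*2) - 3076)/(2586 + 4754) = (3*(55 - 1*(-12))/(-45 - 12) - 3076)/7340 = (3*(55 + 12)/(-57) - 3076)*(1/7340) = (3*(-1/57)*67 - 3076)*(1/7340) = (-67/19 - 3076)*(1/7340) = -58511/19*1/7340 = -58511/139460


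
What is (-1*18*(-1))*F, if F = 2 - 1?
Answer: 18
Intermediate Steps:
F = 1
(-1*18*(-1))*F = (-1*18*(-1))*1 = -18*(-1)*1 = 18*1 = 18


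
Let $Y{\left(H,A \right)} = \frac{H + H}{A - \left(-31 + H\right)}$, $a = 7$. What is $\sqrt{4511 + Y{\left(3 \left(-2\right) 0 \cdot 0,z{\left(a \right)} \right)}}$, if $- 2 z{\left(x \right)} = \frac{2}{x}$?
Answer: $\sqrt{4511} \approx 67.164$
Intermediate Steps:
$z{\left(x \right)} = - \frac{1}{x}$ ($z{\left(x \right)} = - \frac{2 \frac{1}{x}}{2} = - \frac{1}{x}$)
$Y{\left(H,A \right)} = \frac{2 H}{31 + A - H}$
$\sqrt{4511 + Y{\left(3 \left(-2\right) 0 \cdot 0,z{\left(a \right)} \right)}} = \sqrt{4511 + \frac{2 \cdot 3 \left(-2\right) 0 \cdot 0}{31 - \frac{1}{7} - 3 \left(-2\right) 0 \cdot 0}} = \sqrt{4511 + \frac{2 \left(\left(-6\right) 0\right)}{31 - \frac{1}{7} - \left(-6\right) 0}} = \sqrt{4511 + 2 \cdot 0 \frac{1}{31 - \frac{1}{7} - 0}} = \sqrt{4511 + 2 \cdot 0 \frac{1}{31 - \frac{1}{7} + 0}} = \sqrt{4511 + 2 \cdot 0 \frac{1}{\frac{216}{7}}} = \sqrt{4511 + 2 \cdot 0 \cdot \frac{7}{216}} = \sqrt{4511 + 0} = \sqrt{4511}$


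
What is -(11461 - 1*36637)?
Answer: 25176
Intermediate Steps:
-(11461 - 1*36637) = -(11461 - 36637) = -1*(-25176) = 25176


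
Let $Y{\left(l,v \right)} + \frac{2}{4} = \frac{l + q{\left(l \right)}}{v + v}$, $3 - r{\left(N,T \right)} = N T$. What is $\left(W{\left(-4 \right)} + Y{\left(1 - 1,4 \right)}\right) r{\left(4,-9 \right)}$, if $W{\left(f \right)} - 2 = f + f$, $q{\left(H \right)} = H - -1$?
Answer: $- \frac{1989}{8} \approx -248.63$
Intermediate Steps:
$q{\left(H \right)} = 1 + H$ ($q{\left(H \right)} = H + 1 = 1 + H$)
$W{\left(f \right)} = 2 + 2 f$ ($W{\left(f \right)} = 2 + \left(f + f\right) = 2 + 2 f$)
$r{\left(N,T \right)} = 3 - N T$
$Y{\left(l,v \right)} = - \frac{1}{2} + \frac{1 + 2 l}{2 v}$ ($Y{\left(l,v \right)} = - \frac{1}{2} + \frac{l + \left(1 + l\right)}{v + v} = - \frac{1}{2} + \frac{1 + 2 l}{2 v}$)
$\left(W{\left(-4 \right)} + Y{\left(1 - 1,4 \right)}\right) r{\left(4,-9 \right)} = \left(\left(2 + 2 \left(-4\right)\right) + \frac{1 - 4 + 2 \left(1 - 1\right)}{2 \cdot 4}\right) \left(3 - 4 \left(-9\right)\right) = \left(\left(2 - 8\right) + \frac{1}{2} \cdot \frac{1}{4} \left(1 - 4 + 2 \cdot 0\right)\right) \left(3 + 36\right) = \left(-6 + \frac{1}{2} \cdot \frac{1}{4} \left(1 - 4 + 0\right)\right) 39 = \left(-6 + \frac{1}{2} \cdot \frac{1}{4} \left(-3\right)\right) 39 = \left(-6 - \frac{3}{8}\right) 39 = \left(- \frac{51}{8}\right) 39 = - \frac{1989}{8}$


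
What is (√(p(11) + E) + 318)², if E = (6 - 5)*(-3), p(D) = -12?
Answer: (318 + I*√15)² ≈ 1.0111e+5 + 2463.2*I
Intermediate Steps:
E = -3 (E = 1*(-3) = -3)
(√(p(11) + E) + 318)² = (√(-12 - 3) + 318)² = (√(-15) + 318)² = (I*√15 + 318)² = (318 + I*√15)²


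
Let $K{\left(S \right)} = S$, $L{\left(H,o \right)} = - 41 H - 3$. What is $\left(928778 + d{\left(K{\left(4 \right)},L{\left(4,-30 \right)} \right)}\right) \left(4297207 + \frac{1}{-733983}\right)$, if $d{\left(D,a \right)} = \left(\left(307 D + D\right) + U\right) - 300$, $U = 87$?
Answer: $\frac{2932651225888647560}{733983} \approx 3.9955 \cdot 10^{12}$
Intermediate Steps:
$L{\left(H,o \right)} = -3 - 41 H$
$d{\left(D,a \right)} = -213 + 308 D$ ($d{\left(D,a \right)} = \left(\left(307 D + D\right) + 87\right) - 300 = \left(308 D + 87\right) - 300 = \left(87 + 308 D\right) - 300 = -213 + 308 D$)
$\left(928778 + d{\left(K{\left(4 \right)},L{\left(4,-30 \right)} \right)}\right) \left(4297207 + \frac{1}{-733983}\right) = \left(928778 + \left(-213 + 308 \cdot 4\right)\right) \left(4297207 + \frac{1}{-733983}\right) = \left(928778 + \left(-213 + 1232\right)\right) \left(4297207 - \frac{1}{733983}\right) = \left(928778 + 1019\right) \frac{3154076885480}{733983} = 929797 \cdot \frac{3154076885480}{733983} = \frac{2932651225888647560}{733983}$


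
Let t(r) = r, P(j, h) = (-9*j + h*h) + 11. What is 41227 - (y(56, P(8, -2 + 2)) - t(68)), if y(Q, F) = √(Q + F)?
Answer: 41295 - I*√5 ≈ 41295.0 - 2.2361*I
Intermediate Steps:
P(j, h) = 11 + h² - 9*j (P(j, h) = (-9*j + h²) + 11 = (h² - 9*j) + 11 = 11 + h² - 9*j)
y(Q, F) = √(F + Q)
41227 - (y(56, P(8, -2 + 2)) - t(68)) = 41227 - (√((11 + (-2 + 2)² - 9*8) + 56) - 1*68) = 41227 - (√((11 + 0² - 72) + 56) - 68) = 41227 - (√((11 + 0 - 72) + 56) - 68) = 41227 - (√(-61 + 56) - 68) = 41227 - (√(-5) - 68) = 41227 - (I*√5 - 68) = 41227 - (-68 + I*√5) = 41227 + (68 - I*√5) = 41295 - I*√5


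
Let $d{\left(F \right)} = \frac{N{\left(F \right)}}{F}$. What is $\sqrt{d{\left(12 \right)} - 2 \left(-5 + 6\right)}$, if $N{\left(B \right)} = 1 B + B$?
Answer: $0$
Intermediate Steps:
$N{\left(B \right)} = 2 B$ ($N{\left(B \right)} = B + B = 2 B$)
$d{\left(F \right)} = 2$ ($d{\left(F \right)} = \frac{2 F}{F} = 2$)
$\sqrt{d{\left(12 \right)} - 2 \left(-5 + 6\right)} = \sqrt{2 - 2 \left(-5 + 6\right)} = \sqrt{2 - 2} = \sqrt{0} = 0$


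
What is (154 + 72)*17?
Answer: 3842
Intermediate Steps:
(154 + 72)*17 = 226*17 = 3842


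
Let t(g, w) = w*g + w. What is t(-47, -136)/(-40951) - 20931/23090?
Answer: -1001596421/945558590 ≈ -1.0593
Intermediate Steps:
t(g, w) = w + g*w (t(g, w) = g*w + w = w + g*w)
t(-47, -136)/(-40951) - 20931/23090 = -136*(1 - 47)/(-40951) - 20931/23090 = -136*(-46)*(-1/40951) - 20931*1/23090 = 6256*(-1/40951) - 20931/23090 = -6256/40951 - 20931/23090 = -1001596421/945558590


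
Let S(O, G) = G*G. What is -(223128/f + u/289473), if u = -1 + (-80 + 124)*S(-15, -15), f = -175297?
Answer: 62854266541/50743748481 ≈ 1.2387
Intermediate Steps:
S(O, G) = G**2
u = 9899 (u = -1 + (-80 + 124)*(-15)**2 = -1 + 44*225 = -1 + 9900 = 9899)
-(223128/f + u/289473) = -(223128/(-175297) + 9899/289473) = -(223128*(-1/175297) + 9899*(1/289473)) = -(-223128/175297 + 9899/289473) = -1*(-62854266541/50743748481) = 62854266541/50743748481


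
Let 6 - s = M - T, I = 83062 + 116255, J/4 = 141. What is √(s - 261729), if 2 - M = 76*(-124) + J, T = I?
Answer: 2*I*√17817 ≈ 266.96*I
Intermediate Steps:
J = 564 (J = 4*141 = 564)
I = 199317
T = 199317
M = 8862 (M = 2 - (76*(-124) + 564) = 2 - (-9424 + 564) = 2 - 1*(-8860) = 2 + 8860 = 8862)
s = 190461 (s = 6 - (8862 - 1*199317) = 6 - (8862 - 199317) = 6 - 1*(-190455) = 6 + 190455 = 190461)
√(s - 261729) = √(190461 - 261729) = √(-71268) = 2*I*√17817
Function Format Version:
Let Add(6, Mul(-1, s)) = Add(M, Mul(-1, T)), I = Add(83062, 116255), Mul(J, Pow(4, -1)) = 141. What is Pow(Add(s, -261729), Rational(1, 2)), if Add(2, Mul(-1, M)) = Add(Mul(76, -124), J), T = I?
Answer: Mul(2, I, Pow(17817, Rational(1, 2))) ≈ Mul(266.96, I)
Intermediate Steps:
J = 564 (J = Mul(4, 141) = 564)
I = 199317
T = 199317
M = 8862 (M = Add(2, Mul(-1, Add(Mul(76, -124), 564))) = Add(2, Mul(-1, Add(-9424, 564))) = Add(2, Mul(-1, -8860)) = Add(2, 8860) = 8862)
s = 190461 (s = Add(6, Mul(-1, Add(8862, Mul(-1, 199317)))) = Add(6, Mul(-1, Add(8862, -199317))) = Add(6, Mul(-1, -190455)) = Add(6, 190455) = 190461)
Pow(Add(s, -261729), Rational(1, 2)) = Pow(Add(190461, -261729), Rational(1, 2)) = Pow(-71268, Rational(1, 2)) = Mul(2, I, Pow(17817, Rational(1, 2)))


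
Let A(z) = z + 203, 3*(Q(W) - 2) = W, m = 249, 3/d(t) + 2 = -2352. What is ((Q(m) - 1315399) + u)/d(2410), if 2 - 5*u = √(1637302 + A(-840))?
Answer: 15481241072/15 + 2354*√1636665/15 ≈ 1.0323e+9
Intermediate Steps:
d(t) = -3/2354 (d(t) = 3/(-2 - 2352) = 3/(-2354) = 3*(-1/2354) = -3/2354)
Q(W) = 2 + W/3
A(z) = 203 + z
u = ⅖ - √1636665/5 (u = ⅖ - √(1637302 + (203 - 840))/5 = ⅖ - √(1637302 - 637)/5 = ⅖ - √1636665/5 ≈ -255.46)
((Q(m) - 1315399) + u)/d(2410) = (((2 + (⅓)*249) - 1315399) + (⅖ - √1636665/5))/(-3/2354) = (((2 + 83) - 1315399) + (⅖ - √1636665/5))*(-2354/3) = ((85 - 1315399) + (⅖ - √1636665/5))*(-2354/3) = (-1315314 + (⅖ - √1636665/5))*(-2354/3) = (-6576568/5 - √1636665/5)*(-2354/3) = 15481241072/15 + 2354*√1636665/15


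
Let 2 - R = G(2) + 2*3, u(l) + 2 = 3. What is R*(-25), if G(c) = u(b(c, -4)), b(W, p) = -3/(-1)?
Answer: 125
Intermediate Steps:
b(W, p) = 3 (b(W, p) = -3*(-1) = 3)
u(l) = 1 (u(l) = -2 + 3 = 1)
G(c) = 1
R = -5 (R = 2 - (1 + 2*3) = 2 - (1 + 6) = 2 - 1*7 = 2 - 7 = -5)
R*(-25) = -5*(-25) = 125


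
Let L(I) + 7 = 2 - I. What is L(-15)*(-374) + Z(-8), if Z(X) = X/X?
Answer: -3739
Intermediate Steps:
L(I) = -5 - I (L(I) = -7 + (2 - I) = -5 - I)
Z(X) = 1
L(-15)*(-374) + Z(-8) = (-5 - 1*(-15))*(-374) + 1 = (-5 + 15)*(-374) + 1 = 10*(-374) + 1 = -3740 + 1 = -3739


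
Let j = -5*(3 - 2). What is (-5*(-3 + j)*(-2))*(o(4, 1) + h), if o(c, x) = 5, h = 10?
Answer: -1200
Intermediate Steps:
j = -5 (j = -5*1 = -5)
(-5*(-3 + j)*(-2))*(o(4, 1) + h) = (-5*(-3 - 5)*(-2))*(5 + 10) = -(-40)*(-2)*15 = -5*16*15 = -80*15 = -1200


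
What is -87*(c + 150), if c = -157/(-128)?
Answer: -1684059/128 ≈ -13157.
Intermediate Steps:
c = 157/128 (c = -157*(-1/128) = 157/128 ≈ 1.2266)
-87*(c + 150) = -87*(157/128 + 150) = -87*19357/128 = -1684059/128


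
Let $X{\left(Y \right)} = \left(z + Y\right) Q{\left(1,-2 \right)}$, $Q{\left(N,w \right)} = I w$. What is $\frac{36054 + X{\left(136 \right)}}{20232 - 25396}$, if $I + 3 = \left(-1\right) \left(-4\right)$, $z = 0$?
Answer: $- \frac{17891}{2582} \approx -6.9291$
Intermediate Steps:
$I = 1$ ($I = -3 - -4 = -3 + 4 = 1$)
$Q{\left(N,w \right)} = w$ ($Q{\left(N,w \right)} = 1 w = w$)
$X{\left(Y \right)} = - 2 Y$ ($X{\left(Y \right)} = \left(0 + Y\right) \left(-2\right) = Y \left(-2\right) = - 2 Y$)
$\frac{36054 + X{\left(136 \right)}}{20232 - 25396} = \frac{36054 - 272}{20232 - 25396} = \frac{36054 - 272}{-5164} = 35782 \left(- \frac{1}{5164}\right) = - \frac{17891}{2582}$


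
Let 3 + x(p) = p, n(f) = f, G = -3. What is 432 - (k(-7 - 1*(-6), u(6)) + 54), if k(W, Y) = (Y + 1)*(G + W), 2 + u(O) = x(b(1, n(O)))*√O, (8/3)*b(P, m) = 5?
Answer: 374 - 9*√6/2 ≈ 362.98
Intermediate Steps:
b(P, m) = 15/8 (b(P, m) = (3/8)*5 = 15/8)
x(p) = -3 + p
u(O) = -2 - 9*√O/8 (u(O) = -2 + (-3 + 15/8)*√O = -2 - 9*√O/8)
k(W, Y) = (1 + Y)*(-3 + W) (k(W, Y) = (Y + 1)*(-3 + W) = (1 + Y)*(-3 + W))
432 - (k(-7 - 1*(-6), u(6)) + 54) = 432 - ((-3 + (-7 - 1*(-6)) - 3*(-2 - 9*√6/8) + (-7 - 1*(-6))*(-2 - 9*√6/8)) + 54) = 432 - ((-3 + (-7 + 6) + (6 + 27*√6/8) + (-7 + 6)*(-2 - 9*√6/8)) + 54) = 432 - ((-3 - 1 + (6 + 27*√6/8) - (-2 - 9*√6/8)) + 54) = 432 - ((-3 - 1 + (6 + 27*√6/8) + (2 + 9*√6/8)) + 54) = 432 - ((4 + 9*√6/2) + 54) = 432 - (58 + 9*√6/2) = 432 + (-58 - 9*√6/2) = 374 - 9*√6/2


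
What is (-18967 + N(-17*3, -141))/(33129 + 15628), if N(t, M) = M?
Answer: -19108/48757 ≈ -0.39190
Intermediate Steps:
(-18967 + N(-17*3, -141))/(33129 + 15628) = (-18967 - 141)/(33129 + 15628) = -19108/48757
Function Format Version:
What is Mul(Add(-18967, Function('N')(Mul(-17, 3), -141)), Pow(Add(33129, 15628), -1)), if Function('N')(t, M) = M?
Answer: Rational(-19108, 48757) ≈ -0.39190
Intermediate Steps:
Mul(Add(-18967, Function('N')(Mul(-17, 3), -141)), Pow(Add(33129, 15628), -1)) = Mul(Add(-18967, -141), Pow(Add(33129, 15628), -1)) = Mul(-19108, Pow(48757, -1)) = Mul(-19108, Rational(1, 48757)) = Rational(-19108, 48757)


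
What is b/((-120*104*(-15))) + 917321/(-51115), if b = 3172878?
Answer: -106009247/106319200 ≈ -0.99708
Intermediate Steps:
b/((-120*104*(-15))) + 917321/(-51115) = 3172878/((-120*104*(-15))) + 917321/(-51115) = 3172878/((-12480*(-15))) + 917321*(-1/51115) = 3172878/187200 - 917321/51115 = 3172878*(1/187200) - 917321/51115 = 176271/10400 - 917321/51115 = -106009247/106319200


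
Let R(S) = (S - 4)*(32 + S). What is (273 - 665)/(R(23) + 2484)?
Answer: -392/3529 ≈ -0.11108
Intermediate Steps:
R(S) = (-4 + S)*(32 + S)
(273 - 665)/(R(23) + 2484) = (273 - 665)/((-128 + 23² + 28*23) + 2484) = -392/((-128 + 529 + 644) + 2484) = -392/(1045 + 2484) = -392/3529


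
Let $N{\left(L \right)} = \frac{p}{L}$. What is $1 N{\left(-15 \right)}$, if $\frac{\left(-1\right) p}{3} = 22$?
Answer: $\frac{22}{5} \approx 4.4$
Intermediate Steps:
$p = -66$ ($p = \left(-3\right) 22 = -66$)
$N{\left(L \right)} = - \frac{66}{L}$
$1 N{\left(-15 \right)} = 1 \left(- \frac{66}{-15}\right) = 1 \left(\left(-66\right) \left(- \frac{1}{15}\right)\right) = 1 \cdot \frac{22}{5} = \frac{22}{5}$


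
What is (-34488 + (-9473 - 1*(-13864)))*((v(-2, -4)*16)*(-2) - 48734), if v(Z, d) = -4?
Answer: 1462894782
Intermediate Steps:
(-34488 + (-9473 - 1*(-13864)))*((v(-2, -4)*16)*(-2) - 48734) = (-34488 + (-9473 - 1*(-13864)))*(-4*16*(-2) - 48734) = (-34488 + (-9473 + 13864))*(-64*(-2) - 48734) = (-34488 + 4391)*(128 - 48734) = -30097*(-48606) = 1462894782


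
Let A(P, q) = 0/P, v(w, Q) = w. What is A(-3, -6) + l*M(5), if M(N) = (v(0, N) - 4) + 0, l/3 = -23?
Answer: 276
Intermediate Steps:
l = -69 (l = 3*(-23) = -69)
A(P, q) = 0
M(N) = -4 (M(N) = (0 - 4) + 0 = -4 + 0 = -4)
A(-3, -6) + l*M(5) = 0 - 69*(-4) = 0 + 276 = 276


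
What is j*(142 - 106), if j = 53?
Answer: 1908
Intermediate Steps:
j*(142 - 106) = 53*(142 - 106) = 53*36 = 1908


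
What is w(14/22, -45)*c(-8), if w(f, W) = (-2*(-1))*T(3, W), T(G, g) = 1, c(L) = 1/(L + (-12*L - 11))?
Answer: 2/77 ≈ 0.025974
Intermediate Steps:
c(L) = 1/(-11 - 11*L) (c(L) = 1/(L + (-11 - 12*L)) = 1/(-11 - 11*L))
w(f, W) = 2 (w(f, W) = -2*(-1)*1 = 2*1 = 2)
w(14/22, -45)*c(-8) = 2*(-1/(11 + 11*(-8))) = 2*(-1/(11 - 88)) = 2*(-1/(-77)) = 2*(-1*(-1/77)) = 2*(1/77) = 2/77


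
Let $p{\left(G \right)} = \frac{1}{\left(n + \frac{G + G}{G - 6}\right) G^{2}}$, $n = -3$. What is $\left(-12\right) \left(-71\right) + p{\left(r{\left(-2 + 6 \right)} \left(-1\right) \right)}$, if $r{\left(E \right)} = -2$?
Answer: $\frac{13631}{16} \approx 851.94$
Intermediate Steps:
$p{\left(G \right)} = \frac{1}{G^{2} \left(-3 + \frac{2 G}{-6 + G}\right)}$ ($p{\left(G \right)} = \frac{1}{\left(-3 + \frac{G + G}{G - 6}\right) G^{2}} = \frac{1}{\left(-3 + \frac{2 G}{-6 + G}\right) G^{2}} = \frac{1}{G^{2} \left(-3 + \frac{2 G}{-6 + G}\right)}$)
$\left(-12\right) \left(-71\right) + p{\left(r{\left(-2 + 6 \right)} \left(-1\right) \right)} = \left(-12\right) \left(-71\right) + \frac{-6 - -2}{4 \left(18 - \left(-2\right) \left(-1\right)\right)} = 852 + \frac{-6 + 2}{4 \left(18 - 2\right)} = 852 + \frac{1}{4} \frac{1}{18 - 2} \left(-4\right) = 852 + \frac{1}{4} \cdot \frac{1}{16} \left(-4\right) = 852 - \frac{1}{16} = \frac{13631}{16}$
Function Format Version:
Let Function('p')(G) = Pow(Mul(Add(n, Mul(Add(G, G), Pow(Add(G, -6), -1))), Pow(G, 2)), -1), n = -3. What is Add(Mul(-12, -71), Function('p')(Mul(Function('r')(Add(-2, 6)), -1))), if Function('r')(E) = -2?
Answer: Rational(13631, 16) ≈ 851.94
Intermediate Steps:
Function('p')(G) = Mul(Pow(G, -2), Pow(Add(-3, Mul(2, G, Pow(Add(-6, G), -1))), -1)) (Function('p')(G) = Pow(Mul(Add(-3, Mul(Add(G, G), Pow(Add(G, -6), -1))), Pow(G, 2)), -1) = Pow(Mul(Add(-3, Mul(Mul(2, G), Pow(Add(-6, G), -1))), Pow(G, 2)), -1) = Pow(Mul(Add(-3, Mul(2, G, Pow(Add(-6, G), -1))), Pow(G, 2)), -1) = Pow(Mul(Pow(G, 2), Add(-3, Mul(2, G, Pow(Add(-6, G), -1)))), -1) = Mul(Pow(G, -2), Pow(Add(-3, Mul(2, G, Pow(Add(-6, G), -1))), -1)))
Add(Mul(-12, -71), Function('p')(Mul(Function('r')(Add(-2, 6)), -1))) = Add(Mul(-12, -71), Mul(Pow(Mul(-2, -1), -2), Pow(Add(18, Mul(-1, Mul(-2, -1))), -1), Add(-6, Mul(-2, -1)))) = Add(852, Mul(Pow(2, -2), Pow(Add(18, Mul(-1, 2)), -1), Add(-6, 2))) = Add(852, Mul(Rational(1, 4), Pow(Add(18, -2), -1), -4)) = Add(852, Mul(Rational(1, 4), Pow(16, -1), -4)) = Add(852, Mul(Rational(1, 4), Rational(1, 16), -4)) = Add(852, Rational(-1, 16)) = Rational(13631, 16)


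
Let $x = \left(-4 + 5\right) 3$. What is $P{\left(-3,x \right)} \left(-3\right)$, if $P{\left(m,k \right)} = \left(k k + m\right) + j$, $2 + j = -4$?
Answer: $0$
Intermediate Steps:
$j = -6$ ($j = -2 - 4 = -6$)
$x = 3$ ($x = 1 \cdot 3 = 3$)
$P{\left(m,k \right)} = -6 + m + k^{2}$ ($P{\left(m,k \right)} = \left(k k + m\right) - 6 = \left(k^{2} + m\right) - 6 = \left(m + k^{2}\right) - 6 = -6 + m + k^{2}$)
$P{\left(-3,x \right)} \left(-3\right) = \left(-6 - 3 + 3^{2}\right) \left(-3\right) = \left(-6 - 3 + 9\right) \left(-3\right) = 0 \left(-3\right) = 0$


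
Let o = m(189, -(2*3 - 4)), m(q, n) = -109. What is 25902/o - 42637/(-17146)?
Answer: -439468259/1868914 ≈ -235.15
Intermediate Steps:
o = -109
25902/o - 42637/(-17146) = 25902/(-109) - 42637/(-17146) = 25902*(-1/109) - 42637*(-1/17146) = -25902/109 + 42637/17146 = -439468259/1868914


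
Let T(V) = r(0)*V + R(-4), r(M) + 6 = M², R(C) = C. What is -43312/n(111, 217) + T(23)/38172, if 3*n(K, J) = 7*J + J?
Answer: -310010219/4141662 ≈ -74.852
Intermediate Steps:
n(K, J) = 8*J/3 (n(K, J) = (7*J + J)/3 = (8*J)/3 = 8*J/3)
r(M) = -6 + M²
T(V) = -4 - 6*V (T(V) = (-6 + 0²)*V - 4 = (-6 + 0)*V - 4 = -6*V - 4 = -4 - 6*V)
-43312/n(111, 217) + T(23)/38172 = -43312/((8/3)*217) + (-4 - 6*23)/38172 = -43312/1736/3 + (-4 - 138)*(1/38172) = -43312*3/1736 - 142*1/38172 = -16242/217 - 71/19086 = -310010219/4141662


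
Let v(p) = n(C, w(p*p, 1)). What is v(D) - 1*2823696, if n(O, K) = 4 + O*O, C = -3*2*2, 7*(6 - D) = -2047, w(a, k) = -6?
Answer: -2823548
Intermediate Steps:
D = 2089/7 (D = 6 - ⅐*(-2047) = 6 + 2047/7 = 2089/7 ≈ 298.43)
C = -12 (C = -6*2 = -12)
n(O, K) = 4 + O²
v(p) = 148 (v(p) = 4 + (-12)² = 4 + 144 = 148)
v(D) - 1*2823696 = 148 - 1*2823696 = 148 - 2823696 = -2823548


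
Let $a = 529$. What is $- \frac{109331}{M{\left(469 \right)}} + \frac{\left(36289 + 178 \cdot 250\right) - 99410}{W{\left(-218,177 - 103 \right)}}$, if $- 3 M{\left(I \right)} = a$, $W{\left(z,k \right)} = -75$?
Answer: $\frac{11483328}{13225} \approx 868.3$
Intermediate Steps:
$M{\left(I \right)} = - \frac{529}{3}$ ($M{\left(I \right)} = \left(- \frac{1}{3}\right) 529 = - \frac{529}{3}$)
$- \frac{109331}{M{\left(469 \right)}} + \frac{\left(36289 + 178 \cdot 250\right) - 99410}{W{\left(-218,177 - 103 \right)}} = - \frac{109331}{- \frac{529}{3}} + \frac{\left(36289 + 178 \cdot 250\right) - 99410}{-75} = \left(-109331\right) \left(- \frac{3}{529}\right) + \left(\left(36289 + 44500\right) - 99410\right) \left(- \frac{1}{75}\right) = \frac{327993}{529} + \left(80789 - 99410\right) \left(- \frac{1}{75}\right) = \frac{327993}{529} - - \frac{6207}{25} = \frac{327993}{529} + \frac{6207}{25} = \frac{11483328}{13225}$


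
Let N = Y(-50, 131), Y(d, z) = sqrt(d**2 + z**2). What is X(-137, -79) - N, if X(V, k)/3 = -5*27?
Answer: -405 - sqrt(19661) ≈ -545.22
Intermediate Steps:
X(V, k) = -405 (X(V, k) = 3*(-5*27) = 3*(-135) = -405)
N = sqrt(19661) (N = sqrt((-50)**2 + 131**2) = sqrt(2500 + 17161) = sqrt(19661) ≈ 140.22)
X(-137, -79) - N = -405 - sqrt(19661)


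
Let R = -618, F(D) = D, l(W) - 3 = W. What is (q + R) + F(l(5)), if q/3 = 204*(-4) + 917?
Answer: -307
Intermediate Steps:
l(W) = 3 + W
q = 303 (q = 3*(204*(-4) + 917) = 3*(-816 + 917) = 3*101 = 303)
(q + R) + F(l(5)) = (303 - 618) + (3 + 5) = -315 + 8 = -307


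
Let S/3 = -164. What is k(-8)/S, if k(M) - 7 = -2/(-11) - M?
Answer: -167/5412 ≈ -0.030857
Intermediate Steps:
k(M) = 79/11 - M (k(M) = 7 + (-2/(-11) - M) = 7 + (-2*(-1/11) - M) = 7 + (2/11 - M) = 79/11 - M)
S = -492 (S = 3*(-164) = -492)
k(-8)/S = (79/11 - 1*(-8))/(-492) = (79/11 + 8)*(-1/492) = (167/11)*(-1/492) = -167/5412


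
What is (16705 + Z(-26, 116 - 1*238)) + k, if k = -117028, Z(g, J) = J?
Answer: -100445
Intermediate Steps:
(16705 + Z(-26, 116 - 1*238)) + k = (16705 + (116 - 1*238)) - 117028 = (16705 + (116 - 238)) - 117028 = (16705 - 122) - 117028 = 16583 - 117028 = -100445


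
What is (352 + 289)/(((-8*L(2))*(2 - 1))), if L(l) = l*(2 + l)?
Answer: -641/64 ≈ -10.016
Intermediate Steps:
(352 + 289)/(((-8*L(2))*(2 - 1))) = (352 + 289)/(((-16*(2 + 2))*(2 - 1))) = 641/((-16*4*1)) = 641/((-8*8*1)) = 641/((-64*1)) = 641/(-64) = 641*(-1/64) = -641/64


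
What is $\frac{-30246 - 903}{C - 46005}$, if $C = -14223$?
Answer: $\frac{3461}{6692} \approx 0.51718$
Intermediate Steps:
$\frac{-30246 - 903}{C - 46005} = \frac{-30246 - 903}{-14223 - 46005} = - \frac{31149}{-60228} = \left(-31149\right) \left(- \frac{1}{60228}\right) = \frac{3461}{6692}$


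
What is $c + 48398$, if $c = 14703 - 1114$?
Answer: $61987$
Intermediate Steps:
$c = 13589$
$c + 48398 = 13589 + 48398 = 61987$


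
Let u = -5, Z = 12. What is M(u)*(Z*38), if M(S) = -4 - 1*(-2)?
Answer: -912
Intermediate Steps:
M(S) = -2 (M(S) = -4 + 2 = -2)
M(u)*(Z*38) = -24*38 = -2*456 = -912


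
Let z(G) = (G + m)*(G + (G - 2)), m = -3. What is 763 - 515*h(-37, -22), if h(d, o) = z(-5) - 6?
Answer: -45587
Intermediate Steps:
z(G) = (-3 + G)*(-2 + 2*G) (z(G) = (G - 3)*(G + (G - 2)) = (-3 + G)*(G + (-2 + G)) = (-3 + G)*(-2 + 2*G))
h(d, o) = 90 (h(d, o) = (6 - 8*(-5) + 2*(-5)²) - 6 = (6 + 40 + 2*25) - 6 = (6 + 40 + 50) - 6 = 96 - 6 = 90)
763 - 515*h(-37, -22) = 763 - 515*90 = 763 - 46350 = -45587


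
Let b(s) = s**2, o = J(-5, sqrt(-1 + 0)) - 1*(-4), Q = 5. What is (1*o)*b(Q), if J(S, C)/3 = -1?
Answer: 25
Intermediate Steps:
J(S, C) = -3 (J(S, C) = 3*(-1) = -3)
o = 1 (o = -3 - 1*(-4) = -3 + 4 = 1)
(1*o)*b(Q) = (1*1)*5**2 = 1*25 = 25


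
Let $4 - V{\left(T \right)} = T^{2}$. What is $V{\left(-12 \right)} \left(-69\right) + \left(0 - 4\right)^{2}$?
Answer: $9676$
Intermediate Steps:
$V{\left(T \right)} = 4 - T^{2}$
$V{\left(-12 \right)} \left(-69\right) + \left(0 - 4\right)^{2} = \left(4 - \left(-12\right)^{2}\right) \left(-69\right) + \left(0 - 4\right)^{2} = \left(4 - 144\right) \left(-69\right) + \left(-4\right)^{2} = \left(4 - 144\right) \left(-69\right) + 16 = \left(-140\right) \left(-69\right) + 16 = 9660 + 16 = 9676$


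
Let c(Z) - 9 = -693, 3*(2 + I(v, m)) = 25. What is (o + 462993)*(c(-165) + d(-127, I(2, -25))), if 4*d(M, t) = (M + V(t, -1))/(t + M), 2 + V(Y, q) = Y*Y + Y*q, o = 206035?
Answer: -496826715823/1086 ≈ -4.5748e+8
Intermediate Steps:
I(v, m) = 19/3 (I(v, m) = -2 + (⅓)*25 = -2 + 25/3 = 19/3)
V(Y, q) = -2 + Y² + Y*q (V(Y, q) = -2 + (Y*Y + Y*q) = -2 + (Y² + Y*q) = -2 + Y² + Y*q)
d(M, t) = (-2 + M + t² - t)/(4*(M + t)) (d(M, t) = ((M + (-2 + t² + t*(-1)))/(t + M))/4 = ((M + (-2 + t² - t))/(M + t))/4 = ((-2 + M + t² - t)/(M + t))/4 = (-2 + M + t² - t)/(4*(M + t)))
c(Z) = -684 (c(Z) = 9 - 693 = -684)
(o + 462993)*(c(-165) + d(-127, I(2, -25))) = (206035 + 462993)*(-684 + (-2 - 127 + (19/3)² - 1*19/3)/(4*(-127 + 19/3))) = 669028*(-684 + (-2 - 127 + 361/9 - 19/3)/(4*(-362/3))) = 669028*(-684 + (¼)*(-3/362)*(-857/9)) = 669028*(-684 + 857/4344) = 669028*(-2970439/4344) = -496826715823/1086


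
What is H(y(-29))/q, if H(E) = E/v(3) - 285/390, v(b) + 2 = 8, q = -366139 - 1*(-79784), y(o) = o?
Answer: 217/11167845 ≈ 1.9431e-5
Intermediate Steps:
q = -286355 (q = -366139 + 79784 = -286355)
v(b) = 6 (v(b) = -2 + 8 = 6)
H(E) = -19/26 + E/6 (H(E) = E/6 - 285/390 = E*(1/6) - 285*1/390 = E/6 - 19/26 = -19/26 + E/6)
H(y(-29))/q = (-19/26 + (1/6)*(-29))/(-286355) = (-19/26 - 29/6)*(-1/286355) = -217/39*(-1/286355) = 217/11167845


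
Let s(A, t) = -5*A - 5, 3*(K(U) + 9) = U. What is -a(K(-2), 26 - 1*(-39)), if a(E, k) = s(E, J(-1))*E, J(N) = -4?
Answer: 3770/9 ≈ 418.89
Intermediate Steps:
K(U) = -9 + U/3
s(A, t) = -5 - 5*A
a(E, k) = E*(-5 - 5*E) (a(E, k) = (-5 - 5*E)*E = E*(-5 - 5*E))
-a(K(-2), 26 - 1*(-39)) = -(-5)*(-9 + (1/3)*(-2))*(1 + (-9 + (1/3)*(-2))) = -(-5)*(-9 - 2/3)*(1 + (-9 - 2/3)) = -(-5)*(-29)*(1 - 29/3)/3 = -(-5)*(-29)*(-26)/(3*3) = -1*(-3770/9) = 3770/9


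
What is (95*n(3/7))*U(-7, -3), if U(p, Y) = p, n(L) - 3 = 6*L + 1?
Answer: -4370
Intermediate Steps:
n(L) = 4 + 6*L (n(L) = 3 + (6*L + 1) = 3 + (1 + 6*L) = 4 + 6*L)
(95*n(3/7))*U(-7, -3) = (95*(4 + 6*(3/7)))*(-7) = (95*(4 + 18/7))*(-7) = (95*(46/7))*(-7) = (4370/7)*(-7) = -4370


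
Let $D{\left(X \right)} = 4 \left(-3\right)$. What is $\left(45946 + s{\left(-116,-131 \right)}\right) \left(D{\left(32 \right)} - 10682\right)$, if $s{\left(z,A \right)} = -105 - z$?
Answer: $-491464158$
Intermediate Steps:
$D{\left(X \right)} = -12$
$\left(45946 + s{\left(-116,-131 \right)}\right) \left(D{\left(32 \right)} - 10682\right) = \left(45946 - -11\right) \left(-12 - 10682\right) = \left(45946 + \left(-105 + 116\right)\right) \left(-10694\right) = \left(45946 + 11\right) \left(-10694\right) = 45957 \left(-10694\right) = -491464158$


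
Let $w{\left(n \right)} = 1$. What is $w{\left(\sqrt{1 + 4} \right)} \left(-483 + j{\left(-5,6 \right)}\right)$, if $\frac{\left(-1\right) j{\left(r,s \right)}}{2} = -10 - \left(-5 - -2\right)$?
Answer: $-469$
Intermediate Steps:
$j{\left(r,s \right)} = 14$ ($j{\left(r,s \right)} = - 2 \left(-10 - \left(-5 - -2\right)\right) = - 2 \left(-10 - \left(-5 + 2\right)\right) = - 2 \left(-10 - -3\right) = - 2 \left(-10 + 3\right) = \left(-2\right) \left(-7\right) = 14$)
$w{\left(\sqrt{1 + 4} \right)} \left(-483 + j{\left(-5,6 \right)}\right) = 1 \left(-483 + 14\right) = 1 \left(-469\right) = -469$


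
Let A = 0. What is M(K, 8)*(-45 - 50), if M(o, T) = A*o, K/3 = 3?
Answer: 0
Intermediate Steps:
K = 9 (K = 3*3 = 9)
M(o, T) = 0 (M(o, T) = 0*o = 0)
M(K, 8)*(-45 - 50) = 0*(-45 - 50) = 0*(-95) = 0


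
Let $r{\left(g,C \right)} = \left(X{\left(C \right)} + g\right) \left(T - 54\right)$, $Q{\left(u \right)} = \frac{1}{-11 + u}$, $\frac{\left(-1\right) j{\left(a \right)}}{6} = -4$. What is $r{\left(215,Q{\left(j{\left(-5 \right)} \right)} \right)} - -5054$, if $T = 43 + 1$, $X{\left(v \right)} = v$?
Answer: $\frac{37742}{13} \approx 2903.2$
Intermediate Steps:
$T = 44$
$j{\left(a \right)} = 24$ ($j{\left(a \right)} = \left(-6\right) \left(-4\right) = 24$)
$r{\left(g,C \right)} = - 10 C - 10 g$ ($r{\left(g,C \right)} = \left(C + g\right) \left(44 - 54\right) = \left(C + g\right) \left(-10\right) = - 10 C - 10 g$)
$r{\left(215,Q{\left(j{\left(-5 \right)} \right)} \right)} - -5054 = \left(- \frac{10}{-11 + 24} - 2150\right) - -5054 = \left(- \frac{10}{13} - 2150\right) + 5054 = - \frac{27960}{13} + 5054 = \frac{37742}{13}$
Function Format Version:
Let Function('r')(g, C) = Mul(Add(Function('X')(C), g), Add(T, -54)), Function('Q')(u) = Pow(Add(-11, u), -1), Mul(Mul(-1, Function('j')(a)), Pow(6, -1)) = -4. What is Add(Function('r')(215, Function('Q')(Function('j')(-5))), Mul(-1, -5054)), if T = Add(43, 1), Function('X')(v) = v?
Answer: Rational(37742, 13) ≈ 2903.2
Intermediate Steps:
T = 44
Function('j')(a) = 24 (Function('j')(a) = Mul(-6, -4) = 24)
Function('r')(g, C) = Add(Mul(-10, C), Mul(-10, g)) (Function('r')(g, C) = Mul(Add(C, g), Add(44, -54)) = Mul(Add(C, g), -10) = Add(Mul(-10, C), Mul(-10, g)))
Add(Function('r')(215, Function('Q')(Function('j')(-5))), Mul(-1, -5054)) = Add(Add(Mul(-10, Pow(Add(-11, 24), -1)), Mul(-10, 215)), Mul(-1, -5054)) = Add(Add(Mul(-10, Pow(13, -1)), -2150), 5054) = Add(Add(Mul(-10, Rational(1, 13)), -2150), 5054) = Add(Add(Rational(-10, 13), -2150), 5054) = Add(Rational(-27960, 13), 5054) = Rational(37742, 13)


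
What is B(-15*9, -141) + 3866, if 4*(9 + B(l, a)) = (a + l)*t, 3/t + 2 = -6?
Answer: 31063/8 ≈ 3882.9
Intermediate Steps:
t = -3/8 (t = 3/(-2 - 6) = 3/(-8) = 3*(-1/8) = -3/8 ≈ -0.37500)
B(l, a) = -9 - 3*a/32 - 3*l/32 (B(l, a) = -9 + ((a + l)*(-3/8))/4 = -9 + (-3*a/8 - 3*l/8)/4 = -9 + (-3*a/32 - 3*l/32) = -9 - 3*a/32 - 3*l/32)
B(-15*9, -141) + 3866 = (-9 - 3/32*(-141) - (-45)*9/32) + 3866 = (-9 + 423/32 - 3/32*(-135)) + 3866 = (-9 + 423/32 + 405/32) + 3866 = 135/8 + 3866 = 31063/8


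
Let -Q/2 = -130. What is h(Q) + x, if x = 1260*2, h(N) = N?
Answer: 2780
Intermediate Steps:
Q = 260 (Q = -2*(-130) = 260)
x = 2520
h(Q) + x = 260 + 2520 = 2780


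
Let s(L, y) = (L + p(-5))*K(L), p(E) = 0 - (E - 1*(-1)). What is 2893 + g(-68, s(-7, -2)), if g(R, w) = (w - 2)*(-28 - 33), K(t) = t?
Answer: 1734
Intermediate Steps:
p(E) = -1 - E (p(E) = 0 - (E + 1) = 0 - (1 + E) = 0 + (-1 - E) = -1 - E)
s(L, y) = L*(4 + L) (s(L, y) = (L + (-1 - 1*(-5)))*L = (L + (-1 + 5))*L = (L + 4)*L = (4 + L)*L = L*(4 + L))
g(R, w) = 122 - 61*w (g(R, w) = (-2 + w)*(-61) = 122 - 61*w)
2893 + g(-68, s(-7, -2)) = 2893 + (122 - (-427)*(4 - 7)) = 2893 + (122 - (-427)*(-3)) = 2893 + (122 - 61*21) = 2893 + (122 - 1281) = 2893 - 1159 = 1734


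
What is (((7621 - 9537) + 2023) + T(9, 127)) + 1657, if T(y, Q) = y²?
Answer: 1845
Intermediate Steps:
(((7621 - 9537) + 2023) + T(9, 127)) + 1657 = (((7621 - 9537) + 2023) + 9²) + 1657 = ((-1916 + 2023) + 81) + 1657 = (107 + 81) + 1657 = 188 + 1657 = 1845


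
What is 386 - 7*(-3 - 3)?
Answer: 428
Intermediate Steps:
386 - 7*(-3 - 3) = 386 - 7*(-6) = 386 + 42 = 428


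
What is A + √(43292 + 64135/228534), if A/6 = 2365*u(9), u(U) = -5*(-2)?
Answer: 141900 + √2261060105169642/228534 ≈ 1.4211e+5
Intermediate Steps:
u(U) = 10
A = 141900 (A = 6*(2365*10) = 6*23650 = 141900)
A + √(43292 + 64135/228534) = 141900 + √(43292 + 64135/228534) = 141900 + √(9893758063/228534) = 141900 + √2261060105169642/228534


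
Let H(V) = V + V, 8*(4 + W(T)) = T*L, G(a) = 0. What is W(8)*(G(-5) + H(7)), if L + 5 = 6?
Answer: -42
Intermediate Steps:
L = 1 (L = -5 + 6 = 1)
W(T) = -4 + T/8 (W(T) = -4 + (T*1)/8 = -4 + T/8)
H(V) = 2*V
W(8)*(G(-5) + H(7)) = (-4 + (1/8)*8)*(0 + 2*7) = (-4 + 1)*(0 + 14) = -3*14 = -42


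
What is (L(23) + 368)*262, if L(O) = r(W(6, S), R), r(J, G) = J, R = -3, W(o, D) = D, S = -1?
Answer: 96154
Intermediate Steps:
L(O) = -1
(L(23) + 368)*262 = (-1 + 368)*262 = 367*262 = 96154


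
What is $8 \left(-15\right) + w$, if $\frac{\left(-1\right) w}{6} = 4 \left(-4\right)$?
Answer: $-24$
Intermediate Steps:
$w = 96$ ($w = - 6 \cdot 4 \left(-4\right) = \left(-6\right) \left(-16\right) = 96$)
$8 \left(-15\right) + w = 8 \left(-15\right) + 96 = -120 + 96 = -24$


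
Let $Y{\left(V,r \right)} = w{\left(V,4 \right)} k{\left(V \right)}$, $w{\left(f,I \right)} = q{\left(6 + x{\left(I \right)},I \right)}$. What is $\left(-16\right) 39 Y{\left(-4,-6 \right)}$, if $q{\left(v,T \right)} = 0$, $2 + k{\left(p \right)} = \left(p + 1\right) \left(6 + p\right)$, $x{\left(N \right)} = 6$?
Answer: $0$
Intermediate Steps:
$k{\left(p \right)} = -2 + \left(1 + p\right) \left(6 + p\right)$ ($k{\left(p \right)} = -2 + \left(p + 1\right) \left(6 + p\right) = -2 + \left(1 + p\right) \left(6 + p\right)$)
$w{\left(f,I \right)} = 0$
$Y{\left(V,r \right)} = 0$ ($Y{\left(V,r \right)} = 0 \left(4 + V^{2} + 7 V\right) = 0$)
$\left(-16\right) 39 Y{\left(-4,-6 \right)} = \left(-16\right) 39 \cdot 0 = \left(-624\right) 0 = 0$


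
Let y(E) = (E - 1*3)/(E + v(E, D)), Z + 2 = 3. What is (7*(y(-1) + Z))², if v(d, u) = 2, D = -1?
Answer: 441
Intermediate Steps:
Z = 1 (Z = -2 + 3 = 1)
y(E) = (-3 + E)/(2 + E) (y(E) = (E - 1*3)/(E + 2) = (E - 3)/(2 + E) = (-3 + E)/(2 + E))
(7*(y(-1) + Z))² = (7*((-3 - 1)/(2 - 1) + 1))² = (7*(-4/1 + 1))² = (7*(1*(-4) + 1))² = (7*(-4 + 1))² = (7*(-3))² = (-21)² = 441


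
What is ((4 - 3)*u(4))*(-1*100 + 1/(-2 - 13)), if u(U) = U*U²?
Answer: -96064/15 ≈ -6404.3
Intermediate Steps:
u(U) = U³
((4 - 3)*u(4))*(-1*100 + 1/(-2 - 13)) = ((4 - 3)*4³)*(-1*100 + 1/(-2 - 13)) = (1*64)*(-100 + 1/(-15)) = 64*(-100 - 1/15) = 64*(-1501/15) = -96064/15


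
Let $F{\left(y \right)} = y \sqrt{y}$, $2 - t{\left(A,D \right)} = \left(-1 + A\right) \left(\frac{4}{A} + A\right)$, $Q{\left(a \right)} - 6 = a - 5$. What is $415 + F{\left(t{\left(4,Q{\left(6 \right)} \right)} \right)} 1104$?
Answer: $415 - 14352 i \sqrt{13} \approx 415.0 - 51747.0 i$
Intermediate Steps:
$Q{\left(a \right)} = 1 + a$ ($Q{\left(a \right)} = 6 + \left(a - 5\right) = 6 + \left(-5 + a\right) = 1 + a$)
$t{\left(A,D \right)} = 2 - \left(-1 + A\right) \left(A + \frac{4}{A}\right)$ ($t{\left(A,D \right)} = 2 - \left(-1 + A\right) \left(\frac{4}{A} + A\right) = 2 - \left(-1 + A\right) \left(A + \frac{4}{A}\right)$)
$F{\left(y \right)} = y^{\frac{3}{2}}$
$415 + F{\left(t{\left(4,Q{\left(6 \right)} \right)} \right)} 1104 = 415 + \left(-2 + 4 - 4^{2} + \frac{4}{4}\right)^{\frac{3}{2}} \cdot 1104 = 415 + \left(-2 + 4 - 16 + 4 \cdot \frac{1}{4}\right)^{\frac{3}{2}} \cdot 1104 = 415 + \left(-2 + 4 - 16 + 1\right)^{\frac{3}{2}} \cdot 1104 = 415 + \left(-13\right)^{\frac{3}{2}} \cdot 1104 = 415 + - 13 i \sqrt{13} \cdot 1104 = 415 - 14352 i \sqrt{13}$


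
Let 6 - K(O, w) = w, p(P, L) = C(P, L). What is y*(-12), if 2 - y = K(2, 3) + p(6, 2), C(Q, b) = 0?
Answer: 12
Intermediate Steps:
p(P, L) = 0
K(O, w) = 6 - w
y = -1 (y = 2 - ((6 - 1*3) + 0) = 2 - ((6 - 3) + 0) = 2 - (3 + 0) = 2 - 1*3 = 2 - 3 = -1)
y*(-12) = -1*(-12) = 12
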